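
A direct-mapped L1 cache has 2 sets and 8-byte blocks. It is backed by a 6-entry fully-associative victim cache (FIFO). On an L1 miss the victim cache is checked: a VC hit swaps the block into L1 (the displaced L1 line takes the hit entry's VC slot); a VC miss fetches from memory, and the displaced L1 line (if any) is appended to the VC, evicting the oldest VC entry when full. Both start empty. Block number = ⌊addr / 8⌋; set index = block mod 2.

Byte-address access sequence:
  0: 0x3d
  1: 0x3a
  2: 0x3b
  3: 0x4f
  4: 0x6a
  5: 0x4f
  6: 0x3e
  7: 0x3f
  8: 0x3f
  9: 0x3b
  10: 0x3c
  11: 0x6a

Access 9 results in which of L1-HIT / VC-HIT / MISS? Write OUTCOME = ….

  [0] addr=0x3d blk=7 s=1: MISS | VC []
  [1] addr=0x3a blk=7 s=1: L1-HIT | VC []
  [2] addr=0x3b blk=7 s=1: L1-HIT | VC []
  [3] addr=0x4f blk=9 s=1: MISS | VC [7]
  [4] addr=0x6a blk=13 s=1: MISS | VC [7, 9]
  [5] addr=0x4f blk=9 s=1: VC-HIT | VC [7, 13]
  [6] addr=0x3e blk=7 s=1: VC-HIT | VC [9, 13]
  [7] addr=0x3f blk=7 s=1: L1-HIT | VC [9, 13]
  [8] addr=0x3f blk=7 s=1: L1-HIT | VC [9, 13]
  [9] addr=0x3b blk=7 s=1: L1-HIT | VC [9, 13]
  [10] addr=0x3c blk=7 s=1: L1-HIT | VC [9, 13]
  [11] addr=0x6a blk=13 s=1: VC-HIT | VC [9, 7]

OUTCOME = L1-HIT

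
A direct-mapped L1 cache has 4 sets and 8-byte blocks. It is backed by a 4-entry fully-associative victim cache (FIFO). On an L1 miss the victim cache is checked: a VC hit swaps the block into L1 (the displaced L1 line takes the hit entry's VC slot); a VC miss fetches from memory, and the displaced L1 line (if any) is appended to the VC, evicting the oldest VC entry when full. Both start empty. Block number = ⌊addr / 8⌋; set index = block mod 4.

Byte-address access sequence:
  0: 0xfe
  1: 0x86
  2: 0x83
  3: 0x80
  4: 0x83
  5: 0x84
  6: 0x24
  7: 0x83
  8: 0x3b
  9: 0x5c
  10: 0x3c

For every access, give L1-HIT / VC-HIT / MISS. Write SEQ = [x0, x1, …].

SEQ = [MISS, MISS, L1-HIT, L1-HIT, L1-HIT, L1-HIT, MISS, VC-HIT, MISS, MISS, VC-HIT]

#0 0xfe→b31/s3 MISS; vc=[]
#1 0x86→b16/s0 MISS; vc=[]
#2 0x83→b16/s0 L1-HIT; vc=[]
#3 0x80→b16/s0 L1-HIT; vc=[]
#4 0x83→b16/s0 L1-HIT; vc=[]
#5 0x84→b16/s0 L1-HIT; vc=[]
#6 0x24→b4/s0 MISS; vc=[16]
#7 0x83→b16/s0 VC-HIT; vc=[4]
#8 0x3b→b7/s3 MISS; vc=[4,31]
#9 0x5c→b11/s3 MISS; vc=[4,31,7]
#10 0x3c→b7/s3 VC-HIT; vc=[4,31,11]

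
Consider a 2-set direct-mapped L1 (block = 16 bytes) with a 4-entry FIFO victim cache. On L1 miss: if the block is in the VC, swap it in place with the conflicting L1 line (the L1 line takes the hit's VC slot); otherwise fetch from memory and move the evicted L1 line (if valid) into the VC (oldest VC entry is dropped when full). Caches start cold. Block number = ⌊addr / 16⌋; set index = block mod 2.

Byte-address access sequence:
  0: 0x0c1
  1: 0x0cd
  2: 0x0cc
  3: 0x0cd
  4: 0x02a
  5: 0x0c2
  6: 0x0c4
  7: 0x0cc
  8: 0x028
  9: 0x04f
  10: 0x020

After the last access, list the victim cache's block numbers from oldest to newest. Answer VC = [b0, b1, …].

0: 0xc1 (blk 12, set 0) → MISS  vc=[]
1: 0xcd (blk 12, set 0) → L1-HIT  vc=[]
2: 0xcc (blk 12, set 0) → L1-HIT  vc=[]
3: 0xcd (blk 12, set 0) → L1-HIT  vc=[]
4: 0x2a (blk 2, set 0) → MISS  vc=[12]
5: 0xc2 (blk 12, set 0) → VC-HIT  vc=[2]
6: 0xc4 (blk 12, set 0) → L1-HIT  vc=[2]
7: 0xcc (blk 12, set 0) → L1-HIT  vc=[2]
8: 0x28 (blk 2, set 0) → VC-HIT  vc=[12]
9: 0x4f (blk 4, set 0) → MISS  vc=[12, 2]
10: 0x20 (blk 2, set 0) → VC-HIT  vc=[12, 4]

VC = [12, 4]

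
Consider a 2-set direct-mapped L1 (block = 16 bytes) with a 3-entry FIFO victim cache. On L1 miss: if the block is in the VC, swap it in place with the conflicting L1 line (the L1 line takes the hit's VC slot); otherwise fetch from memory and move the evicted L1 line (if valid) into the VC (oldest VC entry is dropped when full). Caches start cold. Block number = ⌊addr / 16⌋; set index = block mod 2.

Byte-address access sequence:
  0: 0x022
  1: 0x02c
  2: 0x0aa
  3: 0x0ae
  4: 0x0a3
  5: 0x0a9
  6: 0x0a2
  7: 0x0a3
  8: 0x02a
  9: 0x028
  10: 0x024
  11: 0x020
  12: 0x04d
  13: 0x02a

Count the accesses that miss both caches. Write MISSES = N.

0: 0x22 (blk 2, set 0) → MISS  vc=[]
1: 0x2c (blk 2, set 0) → L1-HIT  vc=[]
2: 0xaa (blk 10, set 0) → MISS  vc=[2]
3: 0xae (blk 10, set 0) → L1-HIT  vc=[2]
4: 0xa3 (blk 10, set 0) → L1-HIT  vc=[2]
5: 0xa9 (blk 10, set 0) → L1-HIT  vc=[2]
6: 0xa2 (blk 10, set 0) → L1-HIT  vc=[2]
7: 0xa3 (blk 10, set 0) → L1-HIT  vc=[2]
8: 0x2a (blk 2, set 0) → VC-HIT  vc=[10]
9: 0x28 (blk 2, set 0) → L1-HIT  vc=[10]
10: 0x24 (blk 2, set 0) → L1-HIT  vc=[10]
11: 0x20 (blk 2, set 0) → L1-HIT  vc=[10]
12: 0x4d (blk 4, set 0) → MISS  vc=[10, 2]
13: 0x2a (blk 2, set 0) → VC-HIT  vc=[10, 4]

MISSES = 3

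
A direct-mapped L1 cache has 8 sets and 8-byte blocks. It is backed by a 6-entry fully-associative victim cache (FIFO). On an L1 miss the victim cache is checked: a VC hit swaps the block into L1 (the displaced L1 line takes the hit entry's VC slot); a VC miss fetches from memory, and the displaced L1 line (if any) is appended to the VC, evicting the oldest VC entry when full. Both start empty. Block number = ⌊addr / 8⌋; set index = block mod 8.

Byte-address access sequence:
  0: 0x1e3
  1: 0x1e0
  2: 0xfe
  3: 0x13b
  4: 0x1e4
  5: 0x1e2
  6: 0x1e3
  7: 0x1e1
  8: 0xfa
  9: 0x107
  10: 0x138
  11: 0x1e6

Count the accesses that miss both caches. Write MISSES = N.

MISSES = 4

#0 0x1e3→b60/s4 MISS; vc=[]
#1 0x1e0→b60/s4 L1-HIT; vc=[]
#2 0xfe→b31/s7 MISS; vc=[]
#3 0x13b→b39/s7 MISS; vc=[31]
#4 0x1e4→b60/s4 L1-HIT; vc=[31]
#5 0x1e2→b60/s4 L1-HIT; vc=[31]
#6 0x1e3→b60/s4 L1-HIT; vc=[31]
#7 0x1e1→b60/s4 L1-HIT; vc=[31]
#8 0xfa→b31/s7 VC-HIT; vc=[39]
#9 0x107→b32/s0 MISS; vc=[39]
#10 0x138→b39/s7 VC-HIT; vc=[31]
#11 0x1e6→b60/s4 L1-HIT; vc=[31]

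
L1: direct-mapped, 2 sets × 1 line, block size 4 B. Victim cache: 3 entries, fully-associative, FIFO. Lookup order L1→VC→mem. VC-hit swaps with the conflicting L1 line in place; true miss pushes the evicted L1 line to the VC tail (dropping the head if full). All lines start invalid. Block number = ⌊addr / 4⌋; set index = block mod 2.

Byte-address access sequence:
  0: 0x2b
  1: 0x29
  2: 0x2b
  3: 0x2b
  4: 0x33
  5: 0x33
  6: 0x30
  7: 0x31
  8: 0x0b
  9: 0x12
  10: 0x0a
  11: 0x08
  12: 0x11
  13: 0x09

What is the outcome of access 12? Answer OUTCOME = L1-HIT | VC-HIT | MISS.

OUTCOME = VC-HIT

0: 0x2b (blk 10, set 0) → MISS  vc=[]
1: 0x29 (blk 10, set 0) → L1-HIT  vc=[]
2: 0x2b (blk 10, set 0) → L1-HIT  vc=[]
3: 0x2b (blk 10, set 0) → L1-HIT  vc=[]
4: 0x33 (blk 12, set 0) → MISS  vc=[10]
5: 0x33 (blk 12, set 0) → L1-HIT  vc=[10]
6: 0x30 (blk 12, set 0) → L1-HIT  vc=[10]
7: 0x31 (blk 12, set 0) → L1-HIT  vc=[10]
8: 0xb (blk 2, set 0) → MISS  vc=[10, 12]
9: 0x12 (blk 4, set 0) → MISS  vc=[10, 12, 2]
10: 0xa (blk 2, set 0) → VC-HIT  vc=[10, 12, 4]
11: 0x8 (blk 2, set 0) → L1-HIT  vc=[10, 12, 4]
12: 0x11 (blk 4, set 0) → VC-HIT  vc=[10, 12, 2]
13: 0x9 (blk 2, set 0) → VC-HIT  vc=[10, 12, 4]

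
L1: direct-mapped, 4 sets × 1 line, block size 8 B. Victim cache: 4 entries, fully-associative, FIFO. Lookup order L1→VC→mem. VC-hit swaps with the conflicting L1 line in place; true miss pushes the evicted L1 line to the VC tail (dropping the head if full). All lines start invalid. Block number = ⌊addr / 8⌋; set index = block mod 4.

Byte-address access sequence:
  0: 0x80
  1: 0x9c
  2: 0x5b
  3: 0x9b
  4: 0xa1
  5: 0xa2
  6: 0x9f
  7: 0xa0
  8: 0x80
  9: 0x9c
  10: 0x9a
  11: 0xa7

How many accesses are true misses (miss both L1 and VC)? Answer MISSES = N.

  [0] addr=0x80 blk=16 s=0: MISS | VC []
  [1] addr=0x9c blk=19 s=3: MISS | VC []
  [2] addr=0x5b blk=11 s=3: MISS | VC [19]
  [3] addr=0x9b blk=19 s=3: VC-HIT | VC [11]
  [4] addr=0xa1 blk=20 s=0: MISS | VC [11, 16]
  [5] addr=0xa2 blk=20 s=0: L1-HIT | VC [11, 16]
  [6] addr=0x9f blk=19 s=3: L1-HIT | VC [11, 16]
  [7] addr=0xa0 blk=20 s=0: L1-HIT | VC [11, 16]
  [8] addr=0x80 blk=16 s=0: VC-HIT | VC [11, 20]
  [9] addr=0x9c blk=19 s=3: L1-HIT | VC [11, 20]
  [10] addr=0x9a blk=19 s=3: L1-HIT | VC [11, 20]
  [11] addr=0xa7 blk=20 s=0: VC-HIT | VC [11, 16]

MISSES = 4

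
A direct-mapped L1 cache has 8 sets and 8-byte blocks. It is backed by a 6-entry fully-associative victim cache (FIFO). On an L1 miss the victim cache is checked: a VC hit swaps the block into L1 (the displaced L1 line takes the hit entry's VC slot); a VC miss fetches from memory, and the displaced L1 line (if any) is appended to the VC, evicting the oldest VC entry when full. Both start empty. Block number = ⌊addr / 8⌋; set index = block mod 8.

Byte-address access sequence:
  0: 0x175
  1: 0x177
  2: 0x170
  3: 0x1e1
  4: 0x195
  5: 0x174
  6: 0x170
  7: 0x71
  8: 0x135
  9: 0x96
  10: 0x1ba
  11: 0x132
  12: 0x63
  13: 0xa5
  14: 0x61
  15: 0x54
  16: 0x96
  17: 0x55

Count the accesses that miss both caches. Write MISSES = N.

MISSES = 10

0: 0x175 (blk 46, set 6) → MISS  vc=[]
1: 0x177 (blk 46, set 6) → L1-HIT  vc=[]
2: 0x170 (blk 46, set 6) → L1-HIT  vc=[]
3: 0x1e1 (blk 60, set 4) → MISS  vc=[]
4: 0x195 (blk 50, set 2) → MISS  vc=[]
5: 0x174 (blk 46, set 6) → L1-HIT  vc=[]
6: 0x170 (blk 46, set 6) → L1-HIT  vc=[]
7: 0x71 (blk 14, set 6) → MISS  vc=[46]
8: 0x135 (blk 38, set 6) → MISS  vc=[46, 14]
9: 0x96 (blk 18, set 2) → MISS  vc=[46, 14, 50]
10: 0x1ba (blk 55, set 7) → MISS  vc=[46, 14, 50]
11: 0x132 (blk 38, set 6) → L1-HIT  vc=[46, 14, 50]
12: 0x63 (blk 12, set 4) → MISS  vc=[46, 14, 50, 60]
13: 0xa5 (blk 20, set 4) → MISS  vc=[46, 14, 50, 60, 12]
14: 0x61 (blk 12, set 4) → VC-HIT  vc=[46, 14, 50, 60, 20]
15: 0x54 (blk 10, set 2) → MISS  vc=[46, 14, 50, 60, 20, 18]
16: 0x96 (blk 18, set 2) → VC-HIT  vc=[46, 14, 50, 60, 20, 10]
17: 0x55 (blk 10, set 2) → VC-HIT  vc=[46, 14, 50, 60, 20, 18]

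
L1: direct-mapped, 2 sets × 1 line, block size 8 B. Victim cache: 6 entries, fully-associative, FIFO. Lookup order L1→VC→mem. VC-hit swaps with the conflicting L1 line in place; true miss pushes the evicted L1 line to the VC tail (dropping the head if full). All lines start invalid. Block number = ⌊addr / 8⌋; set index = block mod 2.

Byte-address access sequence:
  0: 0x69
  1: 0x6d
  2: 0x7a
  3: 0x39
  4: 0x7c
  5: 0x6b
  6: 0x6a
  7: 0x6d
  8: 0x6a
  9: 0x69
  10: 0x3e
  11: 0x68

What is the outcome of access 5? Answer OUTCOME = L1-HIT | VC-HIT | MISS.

  [0] addr=0x69 blk=13 s=1: MISS | VC []
  [1] addr=0x6d blk=13 s=1: L1-HIT | VC []
  [2] addr=0x7a blk=15 s=1: MISS | VC [13]
  [3] addr=0x39 blk=7 s=1: MISS | VC [13, 15]
  [4] addr=0x7c blk=15 s=1: VC-HIT | VC [13, 7]
  [5] addr=0x6b blk=13 s=1: VC-HIT | VC [15, 7]
  [6] addr=0x6a blk=13 s=1: L1-HIT | VC [15, 7]
  [7] addr=0x6d blk=13 s=1: L1-HIT | VC [15, 7]
  [8] addr=0x6a blk=13 s=1: L1-HIT | VC [15, 7]
  [9] addr=0x69 blk=13 s=1: L1-HIT | VC [15, 7]
  [10] addr=0x3e blk=7 s=1: VC-HIT | VC [15, 13]
  [11] addr=0x68 blk=13 s=1: VC-HIT | VC [15, 7]

OUTCOME = VC-HIT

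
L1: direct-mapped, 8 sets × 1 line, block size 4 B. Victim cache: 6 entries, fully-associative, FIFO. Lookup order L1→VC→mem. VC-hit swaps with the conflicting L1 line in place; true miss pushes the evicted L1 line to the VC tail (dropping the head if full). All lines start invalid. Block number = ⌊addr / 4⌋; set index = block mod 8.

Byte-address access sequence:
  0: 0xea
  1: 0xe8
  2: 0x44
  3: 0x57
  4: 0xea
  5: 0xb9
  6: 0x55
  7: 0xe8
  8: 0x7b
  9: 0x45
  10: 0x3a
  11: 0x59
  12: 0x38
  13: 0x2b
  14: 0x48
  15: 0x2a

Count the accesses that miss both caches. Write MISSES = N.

  [0] addr=0xea blk=58 s=2: MISS | VC []
  [1] addr=0xe8 blk=58 s=2: L1-HIT | VC []
  [2] addr=0x44 blk=17 s=1: MISS | VC []
  [3] addr=0x57 blk=21 s=5: MISS | VC []
  [4] addr=0xea blk=58 s=2: L1-HIT | VC []
  [5] addr=0xb9 blk=46 s=6: MISS | VC []
  [6] addr=0x55 blk=21 s=5: L1-HIT | VC []
  [7] addr=0xe8 blk=58 s=2: L1-HIT | VC []
  [8] addr=0x7b blk=30 s=6: MISS | VC [46]
  [9] addr=0x45 blk=17 s=1: L1-HIT | VC [46]
  [10] addr=0x3a blk=14 s=6: MISS | VC [46, 30]
  [11] addr=0x59 blk=22 s=6: MISS | VC [46, 30, 14]
  [12] addr=0x38 blk=14 s=6: VC-HIT | VC [46, 30, 22]
  [13] addr=0x2b blk=10 s=2: MISS | VC [46, 30, 22, 58]
  [14] addr=0x48 blk=18 s=2: MISS | VC [46, 30, 22, 58, 10]
  [15] addr=0x2a blk=10 s=2: VC-HIT | VC [46, 30, 22, 58, 18]

MISSES = 9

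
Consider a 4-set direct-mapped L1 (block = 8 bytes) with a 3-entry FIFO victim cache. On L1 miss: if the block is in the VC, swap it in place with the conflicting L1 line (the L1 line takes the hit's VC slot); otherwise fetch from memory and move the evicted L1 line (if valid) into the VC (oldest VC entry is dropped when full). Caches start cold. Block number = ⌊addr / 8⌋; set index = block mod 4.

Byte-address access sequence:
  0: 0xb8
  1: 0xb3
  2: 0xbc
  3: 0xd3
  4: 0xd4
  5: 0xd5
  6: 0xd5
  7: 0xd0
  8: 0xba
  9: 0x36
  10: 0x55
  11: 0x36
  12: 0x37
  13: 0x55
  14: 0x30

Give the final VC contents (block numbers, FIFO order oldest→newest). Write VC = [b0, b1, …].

  [0] addr=0xb8 blk=23 s=3: MISS | VC []
  [1] addr=0xb3 blk=22 s=2: MISS | VC []
  [2] addr=0xbc blk=23 s=3: L1-HIT | VC []
  [3] addr=0xd3 blk=26 s=2: MISS | VC [22]
  [4] addr=0xd4 blk=26 s=2: L1-HIT | VC [22]
  [5] addr=0xd5 blk=26 s=2: L1-HIT | VC [22]
  [6] addr=0xd5 blk=26 s=2: L1-HIT | VC [22]
  [7] addr=0xd0 blk=26 s=2: L1-HIT | VC [22]
  [8] addr=0xba blk=23 s=3: L1-HIT | VC [22]
  [9] addr=0x36 blk=6 s=2: MISS | VC [22, 26]
  [10] addr=0x55 blk=10 s=2: MISS | VC [22, 26, 6]
  [11] addr=0x36 blk=6 s=2: VC-HIT | VC [22, 26, 10]
  [12] addr=0x37 blk=6 s=2: L1-HIT | VC [22, 26, 10]
  [13] addr=0x55 blk=10 s=2: VC-HIT | VC [22, 26, 6]
  [14] addr=0x30 blk=6 s=2: VC-HIT | VC [22, 26, 10]

VC = [22, 26, 10]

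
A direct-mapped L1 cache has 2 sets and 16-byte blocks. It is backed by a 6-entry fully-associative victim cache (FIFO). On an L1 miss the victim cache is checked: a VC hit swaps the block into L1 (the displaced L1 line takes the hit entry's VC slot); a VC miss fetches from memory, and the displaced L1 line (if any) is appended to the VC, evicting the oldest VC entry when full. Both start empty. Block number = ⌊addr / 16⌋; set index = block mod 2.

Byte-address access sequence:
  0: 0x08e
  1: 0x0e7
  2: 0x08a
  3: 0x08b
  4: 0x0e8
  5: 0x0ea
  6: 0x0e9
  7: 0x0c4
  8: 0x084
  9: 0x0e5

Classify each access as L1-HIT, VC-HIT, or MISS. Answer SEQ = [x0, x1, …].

SEQ = [MISS, MISS, VC-HIT, L1-HIT, VC-HIT, L1-HIT, L1-HIT, MISS, VC-HIT, VC-HIT]

0: 0x8e (blk 8, set 0) → MISS  vc=[]
1: 0xe7 (blk 14, set 0) → MISS  vc=[8]
2: 0x8a (blk 8, set 0) → VC-HIT  vc=[14]
3: 0x8b (blk 8, set 0) → L1-HIT  vc=[14]
4: 0xe8 (blk 14, set 0) → VC-HIT  vc=[8]
5: 0xea (blk 14, set 0) → L1-HIT  vc=[8]
6: 0xe9 (blk 14, set 0) → L1-HIT  vc=[8]
7: 0xc4 (blk 12, set 0) → MISS  vc=[8, 14]
8: 0x84 (blk 8, set 0) → VC-HIT  vc=[12, 14]
9: 0xe5 (blk 14, set 0) → VC-HIT  vc=[12, 8]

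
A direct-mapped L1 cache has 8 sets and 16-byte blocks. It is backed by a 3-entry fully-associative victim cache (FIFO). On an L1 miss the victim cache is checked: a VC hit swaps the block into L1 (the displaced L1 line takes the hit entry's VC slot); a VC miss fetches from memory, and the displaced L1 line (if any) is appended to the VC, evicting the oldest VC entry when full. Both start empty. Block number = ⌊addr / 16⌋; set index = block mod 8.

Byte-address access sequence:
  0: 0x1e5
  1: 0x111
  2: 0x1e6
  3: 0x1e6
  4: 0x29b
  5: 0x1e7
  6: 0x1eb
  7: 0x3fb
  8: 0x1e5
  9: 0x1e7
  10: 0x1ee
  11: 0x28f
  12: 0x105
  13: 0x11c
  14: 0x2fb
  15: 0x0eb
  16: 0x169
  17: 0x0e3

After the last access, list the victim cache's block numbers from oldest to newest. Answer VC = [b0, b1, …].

0: 0x1e5 (blk 30, set 6) → MISS  vc=[]
1: 0x111 (blk 17, set 1) → MISS  vc=[]
2: 0x1e6 (blk 30, set 6) → L1-HIT  vc=[]
3: 0x1e6 (blk 30, set 6) → L1-HIT  vc=[]
4: 0x29b (blk 41, set 1) → MISS  vc=[17]
5: 0x1e7 (blk 30, set 6) → L1-HIT  vc=[17]
6: 0x1eb (blk 30, set 6) → L1-HIT  vc=[17]
7: 0x3fb (blk 63, set 7) → MISS  vc=[17]
8: 0x1e5 (blk 30, set 6) → L1-HIT  vc=[17]
9: 0x1e7 (blk 30, set 6) → L1-HIT  vc=[17]
10: 0x1ee (blk 30, set 6) → L1-HIT  vc=[17]
11: 0x28f (blk 40, set 0) → MISS  vc=[17]
12: 0x105 (blk 16, set 0) → MISS  vc=[17, 40]
13: 0x11c (blk 17, set 1) → VC-HIT  vc=[41, 40]
14: 0x2fb (blk 47, set 7) → MISS  vc=[41, 40, 63]
15: 0xeb (blk 14, set 6) → MISS  vc=[40, 63, 30]
16: 0x169 (blk 22, set 6) → MISS  vc=[63, 30, 14]
17: 0xe3 (blk 14, set 6) → VC-HIT  vc=[63, 30, 22]

VC = [63, 30, 22]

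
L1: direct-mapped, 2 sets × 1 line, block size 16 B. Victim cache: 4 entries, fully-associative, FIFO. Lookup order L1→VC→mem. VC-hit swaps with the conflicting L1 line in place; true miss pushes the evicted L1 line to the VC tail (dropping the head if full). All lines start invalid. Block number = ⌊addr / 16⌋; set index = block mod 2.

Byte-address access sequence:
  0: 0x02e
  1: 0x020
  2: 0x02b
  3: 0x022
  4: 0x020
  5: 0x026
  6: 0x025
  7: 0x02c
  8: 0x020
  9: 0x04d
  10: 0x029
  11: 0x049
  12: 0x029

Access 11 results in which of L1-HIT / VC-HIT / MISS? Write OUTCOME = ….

OUTCOME = VC-HIT

#0 0x2e→b2/s0 MISS; vc=[]
#1 0x20→b2/s0 L1-HIT; vc=[]
#2 0x2b→b2/s0 L1-HIT; vc=[]
#3 0x22→b2/s0 L1-HIT; vc=[]
#4 0x20→b2/s0 L1-HIT; vc=[]
#5 0x26→b2/s0 L1-HIT; vc=[]
#6 0x25→b2/s0 L1-HIT; vc=[]
#7 0x2c→b2/s0 L1-HIT; vc=[]
#8 0x20→b2/s0 L1-HIT; vc=[]
#9 0x4d→b4/s0 MISS; vc=[2]
#10 0x29→b2/s0 VC-HIT; vc=[4]
#11 0x49→b4/s0 VC-HIT; vc=[2]
#12 0x29→b2/s0 VC-HIT; vc=[4]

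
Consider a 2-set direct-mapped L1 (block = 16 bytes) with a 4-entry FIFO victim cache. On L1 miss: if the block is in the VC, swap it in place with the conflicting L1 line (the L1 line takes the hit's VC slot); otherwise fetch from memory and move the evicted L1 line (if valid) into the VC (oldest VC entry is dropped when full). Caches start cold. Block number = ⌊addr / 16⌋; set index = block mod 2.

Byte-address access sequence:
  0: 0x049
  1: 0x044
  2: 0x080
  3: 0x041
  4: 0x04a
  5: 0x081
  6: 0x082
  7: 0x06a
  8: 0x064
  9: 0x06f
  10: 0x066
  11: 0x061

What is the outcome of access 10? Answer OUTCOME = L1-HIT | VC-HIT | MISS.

  [0] addr=0x49 blk=4 s=0: MISS | VC []
  [1] addr=0x44 blk=4 s=0: L1-HIT | VC []
  [2] addr=0x80 blk=8 s=0: MISS | VC [4]
  [3] addr=0x41 blk=4 s=0: VC-HIT | VC [8]
  [4] addr=0x4a blk=4 s=0: L1-HIT | VC [8]
  [5] addr=0x81 blk=8 s=0: VC-HIT | VC [4]
  [6] addr=0x82 blk=8 s=0: L1-HIT | VC [4]
  [7] addr=0x6a blk=6 s=0: MISS | VC [4, 8]
  [8] addr=0x64 blk=6 s=0: L1-HIT | VC [4, 8]
  [9] addr=0x6f blk=6 s=0: L1-HIT | VC [4, 8]
  [10] addr=0x66 blk=6 s=0: L1-HIT | VC [4, 8]
  [11] addr=0x61 blk=6 s=0: L1-HIT | VC [4, 8]

OUTCOME = L1-HIT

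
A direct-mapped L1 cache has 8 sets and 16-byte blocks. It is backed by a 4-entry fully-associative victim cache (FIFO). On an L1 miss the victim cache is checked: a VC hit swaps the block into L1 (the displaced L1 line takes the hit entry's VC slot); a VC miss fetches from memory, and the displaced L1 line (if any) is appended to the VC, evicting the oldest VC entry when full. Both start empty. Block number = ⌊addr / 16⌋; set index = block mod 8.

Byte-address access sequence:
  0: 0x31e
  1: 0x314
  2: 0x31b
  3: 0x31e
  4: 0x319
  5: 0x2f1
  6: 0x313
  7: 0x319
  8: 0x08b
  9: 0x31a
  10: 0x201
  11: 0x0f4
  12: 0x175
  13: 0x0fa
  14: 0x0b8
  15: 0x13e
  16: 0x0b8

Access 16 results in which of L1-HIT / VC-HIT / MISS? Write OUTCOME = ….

  [0] addr=0x31e blk=49 s=1: MISS | VC []
  [1] addr=0x314 blk=49 s=1: L1-HIT | VC []
  [2] addr=0x31b blk=49 s=1: L1-HIT | VC []
  [3] addr=0x31e blk=49 s=1: L1-HIT | VC []
  [4] addr=0x319 blk=49 s=1: L1-HIT | VC []
  [5] addr=0x2f1 blk=47 s=7: MISS | VC []
  [6] addr=0x313 blk=49 s=1: L1-HIT | VC []
  [7] addr=0x319 blk=49 s=1: L1-HIT | VC []
  [8] addr=0x8b blk=8 s=0: MISS | VC []
  [9] addr=0x31a blk=49 s=1: L1-HIT | VC []
  [10] addr=0x201 blk=32 s=0: MISS | VC [8]
  [11] addr=0xf4 blk=15 s=7: MISS | VC [8, 47]
  [12] addr=0x175 blk=23 s=7: MISS | VC [8, 47, 15]
  [13] addr=0xfa blk=15 s=7: VC-HIT | VC [8, 47, 23]
  [14] addr=0xb8 blk=11 s=3: MISS | VC [8, 47, 23]
  [15] addr=0x13e blk=19 s=3: MISS | VC [8, 47, 23, 11]
  [16] addr=0xb8 blk=11 s=3: VC-HIT | VC [8, 47, 23, 19]

OUTCOME = VC-HIT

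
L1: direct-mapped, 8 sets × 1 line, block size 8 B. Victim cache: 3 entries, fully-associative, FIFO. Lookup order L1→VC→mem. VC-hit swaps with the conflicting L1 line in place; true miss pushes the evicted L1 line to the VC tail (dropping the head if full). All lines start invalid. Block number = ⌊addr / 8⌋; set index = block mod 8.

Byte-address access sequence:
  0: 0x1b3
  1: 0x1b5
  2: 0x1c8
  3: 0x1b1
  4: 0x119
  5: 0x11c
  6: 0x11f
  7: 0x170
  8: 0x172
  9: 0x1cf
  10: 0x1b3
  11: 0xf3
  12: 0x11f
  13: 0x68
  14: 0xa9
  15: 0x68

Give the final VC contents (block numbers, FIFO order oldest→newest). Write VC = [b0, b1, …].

VC = [46, 54, 21]

0: 0x1b3 (blk 54, set 6) → MISS  vc=[]
1: 0x1b5 (blk 54, set 6) → L1-HIT  vc=[]
2: 0x1c8 (blk 57, set 1) → MISS  vc=[]
3: 0x1b1 (blk 54, set 6) → L1-HIT  vc=[]
4: 0x119 (blk 35, set 3) → MISS  vc=[]
5: 0x11c (blk 35, set 3) → L1-HIT  vc=[]
6: 0x11f (blk 35, set 3) → L1-HIT  vc=[]
7: 0x170 (blk 46, set 6) → MISS  vc=[54]
8: 0x172 (blk 46, set 6) → L1-HIT  vc=[54]
9: 0x1cf (blk 57, set 1) → L1-HIT  vc=[54]
10: 0x1b3 (blk 54, set 6) → VC-HIT  vc=[46]
11: 0xf3 (blk 30, set 6) → MISS  vc=[46, 54]
12: 0x11f (blk 35, set 3) → L1-HIT  vc=[46, 54]
13: 0x68 (blk 13, set 5) → MISS  vc=[46, 54]
14: 0xa9 (blk 21, set 5) → MISS  vc=[46, 54, 13]
15: 0x68 (blk 13, set 5) → VC-HIT  vc=[46, 54, 21]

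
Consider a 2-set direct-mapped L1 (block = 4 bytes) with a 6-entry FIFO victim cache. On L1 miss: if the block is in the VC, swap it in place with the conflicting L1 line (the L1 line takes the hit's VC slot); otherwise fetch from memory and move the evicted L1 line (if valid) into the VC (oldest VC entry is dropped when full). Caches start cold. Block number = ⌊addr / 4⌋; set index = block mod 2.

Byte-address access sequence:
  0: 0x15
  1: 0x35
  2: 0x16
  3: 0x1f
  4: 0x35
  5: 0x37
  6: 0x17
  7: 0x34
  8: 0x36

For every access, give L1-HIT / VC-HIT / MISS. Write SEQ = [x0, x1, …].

0: 0x15 (blk 5, set 1) → MISS  vc=[]
1: 0x35 (blk 13, set 1) → MISS  vc=[5]
2: 0x16 (blk 5, set 1) → VC-HIT  vc=[13]
3: 0x1f (blk 7, set 1) → MISS  vc=[13, 5]
4: 0x35 (blk 13, set 1) → VC-HIT  vc=[7, 5]
5: 0x37 (blk 13, set 1) → L1-HIT  vc=[7, 5]
6: 0x17 (blk 5, set 1) → VC-HIT  vc=[7, 13]
7: 0x34 (blk 13, set 1) → VC-HIT  vc=[7, 5]
8: 0x36 (blk 13, set 1) → L1-HIT  vc=[7, 5]

SEQ = [MISS, MISS, VC-HIT, MISS, VC-HIT, L1-HIT, VC-HIT, VC-HIT, L1-HIT]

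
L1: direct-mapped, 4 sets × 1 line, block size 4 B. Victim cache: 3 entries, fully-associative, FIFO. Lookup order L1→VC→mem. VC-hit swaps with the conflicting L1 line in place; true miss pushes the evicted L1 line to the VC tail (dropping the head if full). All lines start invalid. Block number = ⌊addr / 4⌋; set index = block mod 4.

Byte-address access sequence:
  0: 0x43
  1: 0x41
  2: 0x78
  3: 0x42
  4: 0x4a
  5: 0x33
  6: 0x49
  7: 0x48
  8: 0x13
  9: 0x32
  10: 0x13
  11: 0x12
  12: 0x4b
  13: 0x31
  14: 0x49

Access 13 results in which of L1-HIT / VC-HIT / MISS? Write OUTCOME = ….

OUTCOME = VC-HIT

  [0] addr=0x43 blk=16 s=0: MISS | VC []
  [1] addr=0x41 blk=16 s=0: L1-HIT | VC []
  [2] addr=0x78 blk=30 s=2: MISS | VC []
  [3] addr=0x42 blk=16 s=0: L1-HIT | VC []
  [4] addr=0x4a blk=18 s=2: MISS | VC [30]
  [5] addr=0x33 blk=12 s=0: MISS | VC [30, 16]
  [6] addr=0x49 blk=18 s=2: L1-HIT | VC [30, 16]
  [7] addr=0x48 blk=18 s=2: L1-HIT | VC [30, 16]
  [8] addr=0x13 blk=4 s=0: MISS | VC [30, 16, 12]
  [9] addr=0x32 blk=12 s=0: VC-HIT | VC [30, 16, 4]
  [10] addr=0x13 blk=4 s=0: VC-HIT | VC [30, 16, 12]
  [11] addr=0x12 blk=4 s=0: L1-HIT | VC [30, 16, 12]
  [12] addr=0x4b blk=18 s=2: L1-HIT | VC [30, 16, 12]
  [13] addr=0x31 blk=12 s=0: VC-HIT | VC [30, 16, 4]
  [14] addr=0x49 blk=18 s=2: L1-HIT | VC [30, 16, 4]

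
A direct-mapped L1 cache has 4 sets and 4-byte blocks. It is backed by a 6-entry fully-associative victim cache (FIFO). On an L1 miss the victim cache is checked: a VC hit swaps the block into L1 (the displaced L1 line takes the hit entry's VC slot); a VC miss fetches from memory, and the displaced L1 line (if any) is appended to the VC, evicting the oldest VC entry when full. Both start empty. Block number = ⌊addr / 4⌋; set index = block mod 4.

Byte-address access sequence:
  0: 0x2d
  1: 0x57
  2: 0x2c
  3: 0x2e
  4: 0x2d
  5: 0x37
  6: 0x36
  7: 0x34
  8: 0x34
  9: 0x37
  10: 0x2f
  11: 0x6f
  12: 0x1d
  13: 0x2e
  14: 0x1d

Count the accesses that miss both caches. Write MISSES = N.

MISSES = 5

0: 0x2d (blk 11, set 3) → MISS  vc=[]
1: 0x57 (blk 21, set 1) → MISS  vc=[]
2: 0x2c (blk 11, set 3) → L1-HIT  vc=[]
3: 0x2e (blk 11, set 3) → L1-HIT  vc=[]
4: 0x2d (blk 11, set 3) → L1-HIT  vc=[]
5: 0x37 (blk 13, set 1) → MISS  vc=[21]
6: 0x36 (blk 13, set 1) → L1-HIT  vc=[21]
7: 0x34 (blk 13, set 1) → L1-HIT  vc=[21]
8: 0x34 (blk 13, set 1) → L1-HIT  vc=[21]
9: 0x37 (blk 13, set 1) → L1-HIT  vc=[21]
10: 0x2f (blk 11, set 3) → L1-HIT  vc=[21]
11: 0x6f (blk 27, set 3) → MISS  vc=[21, 11]
12: 0x1d (blk 7, set 3) → MISS  vc=[21, 11, 27]
13: 0x2e (blk 11, set 3) → VC-HIT  vc=[21, 7, 27]
14: 0x1d (blk 7, set 3) → VC-HIT  vc=[21, 11, 27]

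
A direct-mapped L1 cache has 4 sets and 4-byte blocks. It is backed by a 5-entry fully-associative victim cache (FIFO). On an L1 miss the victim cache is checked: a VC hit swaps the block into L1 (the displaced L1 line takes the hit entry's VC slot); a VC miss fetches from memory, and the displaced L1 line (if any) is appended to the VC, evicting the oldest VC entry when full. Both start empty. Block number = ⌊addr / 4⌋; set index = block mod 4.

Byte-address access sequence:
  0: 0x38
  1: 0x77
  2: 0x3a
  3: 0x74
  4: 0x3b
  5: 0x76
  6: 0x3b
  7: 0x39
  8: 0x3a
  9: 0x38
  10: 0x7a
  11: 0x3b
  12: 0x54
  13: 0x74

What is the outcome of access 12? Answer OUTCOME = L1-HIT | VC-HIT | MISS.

OUTCOME = MISS

#0 0x38→b14/s2 MISS; vc=[]
#1 0x77→b29/s1 MISS; vc=[]
#2 0x3a→b14/s2 L1-HIT; vc=[]
#3 0x74→b29/s1 L1-HIT; vc=[]
#4 0x3b→b14/s2 L1-HIT; vc=[]
#5 0x76→b29/s1 L1-HIT; vc=[]
#6 0x3b→b14/s2 L1-HIT; vc=[]
#7 0x39→b14/s2 L1-HIT; vc=[]
#8 0x3a→b14/s2 L1-HIT; vc=[]
#9 0x38→b14/s2 L1-HIT; vc=[]
#10 0x7a→b30/s2 MISS; vc=[14]
#11 0x3b→b14/s2 VC-HIT; vc=[30]
#12 0x54→b21/s1 MISS; vc=[30,29]
#13 0x74→b29/s1 VC-HIT; vc=[30,21]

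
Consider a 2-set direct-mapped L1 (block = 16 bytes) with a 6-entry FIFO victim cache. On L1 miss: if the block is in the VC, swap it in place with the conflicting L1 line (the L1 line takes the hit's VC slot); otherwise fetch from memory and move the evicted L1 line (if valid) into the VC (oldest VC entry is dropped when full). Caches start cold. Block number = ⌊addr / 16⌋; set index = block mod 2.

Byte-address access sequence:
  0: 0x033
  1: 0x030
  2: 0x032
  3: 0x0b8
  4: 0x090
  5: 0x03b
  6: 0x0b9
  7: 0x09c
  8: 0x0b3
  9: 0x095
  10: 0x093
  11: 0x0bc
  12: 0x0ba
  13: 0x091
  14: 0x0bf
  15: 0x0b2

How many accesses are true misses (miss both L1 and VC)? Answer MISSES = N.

#0 0x33→b3/s1 MISS; vc=[]
#1 0x30→b3/s1 L1-HIT; vc=[]
#2 0x32→b3/s1 L1-HIT; vc=[]
#3 0xb8→b11/s1 MISS; vc=[3]
#4 0x90→b9/s1 MISS; vc=[3,11]
#5 0x3b→b3/s1 VC-HIT; vc=[9,11]
#6 0xb9→b11/s1 VC-HIT; vc=[9,3]
#7 0x9c→b9/s1 VC-HIT; vc=[11,3]
#8 0xb3→b11/s1 VC-HIT; vc=[9,3]
#9 0x95→b9/s1 VC-HIT; vc=[11,3]
#10 0x93→b9/s1 L1-HIT; vc=[11,3]
#11 0xbc→b11/s1 VC-HIT; vc=[9,3]
#12 0xba→b11/s1 L1-HIT; vc=[9,3]
#13 0x91→b9/s1 VC-HIT; vc=[11,3]
#14 0xbf→b11/s1 VC-HIT; vc=[9,3]
#15 0xb2→b11/s1 L1-HIT; vc=[9,3]

MISSES = 3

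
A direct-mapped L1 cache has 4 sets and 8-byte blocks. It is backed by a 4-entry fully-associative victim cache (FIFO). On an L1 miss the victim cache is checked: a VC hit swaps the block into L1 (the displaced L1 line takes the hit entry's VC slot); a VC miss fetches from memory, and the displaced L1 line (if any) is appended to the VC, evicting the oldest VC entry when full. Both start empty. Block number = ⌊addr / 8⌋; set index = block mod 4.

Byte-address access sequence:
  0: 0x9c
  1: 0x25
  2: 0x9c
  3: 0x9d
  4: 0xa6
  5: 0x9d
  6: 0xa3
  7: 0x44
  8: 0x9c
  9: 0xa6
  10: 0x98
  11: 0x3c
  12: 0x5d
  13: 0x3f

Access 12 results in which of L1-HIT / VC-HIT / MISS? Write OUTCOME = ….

OUTCOME = MISS

#0 0x9c→b19/s3 MISS; vc=[]
#1 0x25→b4/s0 MISS; vc=[]
#2 0x9c→b19/s3 L1-HIT; vc=[]
#3 0x9d→b19/s3 L1-HIT; vc=[]
#4 0xa6→b20/s0 MISS; vc=[4]
#5 0x9d→b19/s3 L1-HIT; vc=[4]
#6 0xa3→b20/s0 L1-HIT; vc=[4]
#7 0x44→b8/s0 MISS; vc=[4,20]
#8 0x9c→b19/s3 L1-HIT; vc=[4,20]
#9 0xa6→b20/s0 VC-HIT; vc=[4,8]
#10 0x98→b19/s3 L1-HIT; vc=[4,8]
#11 0x3c→b7/s3 MISS; vc=[4,8,19]
#12 0x5d→b11/s3 MISS; vc=[4,8,19,7]
#13 0x3f→b7/s3 VC-HIT; vc=[4,8,19,11]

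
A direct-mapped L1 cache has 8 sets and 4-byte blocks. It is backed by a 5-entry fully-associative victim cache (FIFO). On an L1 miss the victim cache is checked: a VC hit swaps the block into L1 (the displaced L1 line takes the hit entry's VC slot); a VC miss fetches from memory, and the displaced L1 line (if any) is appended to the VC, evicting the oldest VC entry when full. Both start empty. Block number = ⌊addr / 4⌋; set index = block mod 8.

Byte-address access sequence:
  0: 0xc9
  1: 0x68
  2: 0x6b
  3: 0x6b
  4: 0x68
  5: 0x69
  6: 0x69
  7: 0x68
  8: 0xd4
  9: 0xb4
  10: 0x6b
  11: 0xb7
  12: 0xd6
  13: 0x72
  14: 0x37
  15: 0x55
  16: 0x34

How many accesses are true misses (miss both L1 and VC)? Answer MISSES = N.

#0 0xc9→b50/s2 MISS; vc=[]
#1 0x68→b26/s2 MISS; vc=[50]
#2 0x6b→b26/s2 L1-HIT; vc=[50]
#3 0x6b→b26/s2 L1-HIT; vc=[50]
#4 0x68→b26/s2 L1-HIT; vc=[50]
#5 0x69→b26/s2 L1-HIT; vc=[50]
#6 0x69→b26/s2 L1-HIT; vc=[50]
#7 0x68→b26/s2 L1-HIT; vc=[50]
#8 0xd4→b53/s5 MISS; vc=[50]
#9 0xb4→b45/s5 MISS; vc=[50,53]
#10 0x6b→b26/s2 L1-HIT; vc=[50,53]
#11 0xb7→b45/s5 L1-HIT; vc=[50,53]
#12 0xd6→b53/s5 VC-HIT; vc=[50,45]
#13 0x72→b28/s4 MISS; vc=[50,45]
#14 0x37→b13/s5 MISS; vc=[50,45,53]
#15 0x55→b21/s5 MISS; vc=[50,45,53,13]
#16 0x34→b13/s5 VC-HIT; vc=[50,45,53,21]

MISSES = 7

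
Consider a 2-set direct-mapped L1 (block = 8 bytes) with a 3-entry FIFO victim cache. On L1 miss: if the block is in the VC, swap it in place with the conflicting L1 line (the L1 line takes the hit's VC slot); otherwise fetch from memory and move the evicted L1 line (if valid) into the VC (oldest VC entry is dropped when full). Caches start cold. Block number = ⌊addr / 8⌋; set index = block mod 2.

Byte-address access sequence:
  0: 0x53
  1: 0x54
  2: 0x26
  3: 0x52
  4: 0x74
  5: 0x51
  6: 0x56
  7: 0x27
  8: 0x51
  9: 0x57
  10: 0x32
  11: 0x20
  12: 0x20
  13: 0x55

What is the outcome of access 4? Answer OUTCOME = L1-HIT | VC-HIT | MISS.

OUTCOME = MISS

0: 0x53 (blk 10, set 0) → MISS  vc=[]
1: 0x54 (blk 10, set 0) → L1-HIT  vc=[]
2: 0x26 (blk 4, set 0) → MISS  vc=[10]
3: 0x52 (blk 10, set 0) → VC-HIT  vc=[4]
4: 0x74 (blk 14, set 0) → MISS  vc=[4, 10]
5: 0x51 (blk 10, set 0) → VC-HIT  vc=[4, 14]
6: 0x56 (blk 10, set 0) → L1-HIT  vc=[4, 14]
7: 0x27 (blk 4, set 0) → VC-HIT  vc=[10, 14]
8: 0x51 (blk 10, set 0) → VC-HIT  vc=[4, 14]
9: 0x57 (blk 10, set 0) → L1-HIT  vc=[4, 14]
10: 0x32 (blk 6, set 0) → MISS  vc=[4, 14, 10]
11: 0x20 (blk 4, set 0) → VC-HIT  vc=[6, 14, 10]
12: 0x20 (blk 4, set 0) → L1-HIT  vc=[6, 14, 10]
13: 0x55 (blk 10, set 0) → VC-HIT  vc=[6, 14, 4]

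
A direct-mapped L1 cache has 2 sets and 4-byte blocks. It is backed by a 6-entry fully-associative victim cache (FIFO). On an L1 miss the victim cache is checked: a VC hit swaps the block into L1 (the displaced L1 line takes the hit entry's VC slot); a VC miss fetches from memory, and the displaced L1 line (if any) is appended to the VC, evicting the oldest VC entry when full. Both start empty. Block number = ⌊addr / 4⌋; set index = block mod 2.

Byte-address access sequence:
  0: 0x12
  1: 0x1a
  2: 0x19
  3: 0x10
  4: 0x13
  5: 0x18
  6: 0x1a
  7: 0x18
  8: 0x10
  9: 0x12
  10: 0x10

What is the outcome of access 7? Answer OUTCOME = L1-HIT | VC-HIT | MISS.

OUTCOME = L1-HIT

  [0] addr=0x12 blk=4 s=0: MISS | VC []
  [1] addr=0x1a blk=6 s=0: MISS | VC [4]
  [2] addr=0x19 blk=6 s=0: L1-HIT | VC [4]
  [3] addr=0x10 blk=4 s=0: VC-HIT | VC [6]
  [4] addr=0x13 blk=4 s=0: L1-HIT | VC [6]
  [5] addr=0x18 blk=6 s=0: VC-HIT | VC [4]
  [6] addr=0x1a blk=6 s=0: L1-HIT | VC [4]
  [7] addr=0x18 blk=6 s=0: L1-HIT | VC [4]
  [8] addr=0x10 blk=4 s=0: VC-HIT | VC [6]
  [9] addr=0x12 blk=4 s=0: L1-HIT | VC [6]
  [10] addr=0x10 blk=4 s=0: L1-HIT | VC [6]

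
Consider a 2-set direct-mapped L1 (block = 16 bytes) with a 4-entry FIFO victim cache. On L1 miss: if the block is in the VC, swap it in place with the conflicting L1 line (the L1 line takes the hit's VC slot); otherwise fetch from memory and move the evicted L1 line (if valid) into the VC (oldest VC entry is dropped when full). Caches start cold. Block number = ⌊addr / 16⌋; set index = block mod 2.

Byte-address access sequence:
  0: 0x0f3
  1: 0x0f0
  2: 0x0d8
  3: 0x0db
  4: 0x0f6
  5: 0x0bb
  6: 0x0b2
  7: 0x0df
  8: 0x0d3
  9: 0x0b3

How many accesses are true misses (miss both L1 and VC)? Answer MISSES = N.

  [0] addr=0xf3 blk=15 s=1: MISS | VC []
  [1] addr=0xf0 blk=15 s=1: L1-HIT | VC []
  [2] addr=0xd8 blk=13 s=1: MISS | VC [15]
  [3] addr=0xdb blk=13 s=1: L1-HIT | VC [15]
  [4] addr=0xf6 blk=15 s=1: VC-HIT | VC [13]
  [5] addr=0xbb blk=11 s=1: MISS | VC [13, 15]
  [6] addr=0xb2 blk=11 s=1: L1-HIT | VC [13, 15]
  [7] addr=0xdf blk=13 s=1: VC-HIT | VC [11, 15]
  [8] addr=0xd3 blk=13 s=1: L1-HIT | VC [11, 15]
  [9] addr=0xb3 blk=11 s=1: VC-HIT | VC [13, 15]

MISSES = 3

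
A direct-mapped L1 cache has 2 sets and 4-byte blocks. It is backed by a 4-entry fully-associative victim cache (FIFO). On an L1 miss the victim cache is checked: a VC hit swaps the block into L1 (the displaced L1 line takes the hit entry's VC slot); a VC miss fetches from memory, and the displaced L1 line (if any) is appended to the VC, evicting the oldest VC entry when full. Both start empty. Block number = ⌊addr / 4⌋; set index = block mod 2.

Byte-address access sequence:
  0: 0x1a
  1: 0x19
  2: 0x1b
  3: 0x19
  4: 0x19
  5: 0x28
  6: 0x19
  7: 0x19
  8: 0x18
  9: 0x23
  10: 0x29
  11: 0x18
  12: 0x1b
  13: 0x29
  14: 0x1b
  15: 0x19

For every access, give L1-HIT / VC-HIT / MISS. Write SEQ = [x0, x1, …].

SEQ = [MISS, L1-HIT, L1-HIT, L1-HIT, L1-HIT, MISS, VC-HIT, L1-HIT, L1-HIT, MISS, VC-HIT, VC-HIT, L1-HIT, VC-HIT, VC-HIT, L1-HIT]

0: 0x1a (blk 6, set 0) → MISS  vc=[]
1: 0x19 (blk 6, set 0) → L1-HIT  vc=[]
2: 0x1b (blk 6, set 0) → L1-HIT  vc=[]
3: 0x19 (blk 6, set 0) → L1-HIT  vc=[]
4: 0x19 (blk 6, set 0) → L1-HIT  vc=[]
5: 0x28 (blk 10, set 0) → MISS  vc=[6]
6: 0x19 (blk 6, set 0) → VC-HIT  vc=[10]
7: 0x19 (blk 6, set 0) → L1-HIT  vc=[10]
8: 0x18 (blk 6, set 0) → L1-HIT  vc=[10]
9: 0x23 (blk 8, set 0) → MISS  vc=[10, 6]
10: 0x29 (blk 10, set 0) → VC-HIT  vc=[8, 6]
11: 0x18 (blk 6, set 0) → VC-HIT  vc=[8, 10]
12: 0x1b (blk 6, set 0) → L1-HIT  vc=[8, 10]
13: 0x29 (blk 10, set 0) → VC-HIT  vc=[8, 6]
14: 0x1b (blk 6, set 0) → VC-HIT  vc=[8, 10]
15: 0x19 (blk 6, set 0) → L1-HIT  vc=[8, 10]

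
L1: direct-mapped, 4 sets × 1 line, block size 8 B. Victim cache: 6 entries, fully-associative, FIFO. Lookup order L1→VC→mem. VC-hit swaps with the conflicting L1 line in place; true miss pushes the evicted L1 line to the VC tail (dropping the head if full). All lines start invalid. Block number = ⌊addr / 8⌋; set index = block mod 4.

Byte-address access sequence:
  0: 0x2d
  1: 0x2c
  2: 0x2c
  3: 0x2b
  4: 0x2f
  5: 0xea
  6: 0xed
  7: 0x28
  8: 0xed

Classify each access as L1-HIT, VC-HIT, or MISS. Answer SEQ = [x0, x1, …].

0: 0x2d (blk 5, set 1) → MISS  vc=[]
1: 0x2c (blk 5, set 1) → L1-HIT  vc=[]
2: 0x2c (blk 5, set 1) → L1-HIT  vc=[]
3: 0x2b (blk 5, set 1) → L1-HIT  vc=[]
4: 0x2f (blk 5, set 1) → L1-HIT  vc=[]
5: 0xea (blk 29, set 1) → MISS  vc=[5]
6: 0xed (blk 29, set 1) → L1-HIT  vc=[5]
7: 0x28 (blk 5, set 1) → VC-HIT  vc=[29]
8: 0xed (blk 29, set 1) → VC-HIT  vc=[5]

SEQ = [MISS, L1-HIT, L1-HIT, L1-HIT, L1-HIT, MISS, L1-HIT, VC-HIT, VC-HIT]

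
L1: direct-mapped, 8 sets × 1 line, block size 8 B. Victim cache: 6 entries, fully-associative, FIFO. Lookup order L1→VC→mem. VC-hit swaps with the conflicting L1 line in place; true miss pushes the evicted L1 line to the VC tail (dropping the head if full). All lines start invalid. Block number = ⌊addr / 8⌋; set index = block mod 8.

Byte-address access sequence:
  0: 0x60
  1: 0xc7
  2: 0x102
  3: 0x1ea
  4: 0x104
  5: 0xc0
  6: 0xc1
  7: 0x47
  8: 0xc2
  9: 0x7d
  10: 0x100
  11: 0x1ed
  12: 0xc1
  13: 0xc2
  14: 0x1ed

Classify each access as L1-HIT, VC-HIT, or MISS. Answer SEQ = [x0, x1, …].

SEQ = [MISS, MISS, MISS, MISS, L1-HIT, VC-HIT, L1-HIT, MISS, VC-HIT, MISS, VC-HIT, L1-HIT, VC-HIT, L1-HIT, L1-HIT]

#0 0x60→b12/s4 MISS; vc=[]
#1 0xc7→b24/s0 MISS; vc=[]
#2 0x102→b32/s0 MISS; vc=[24]
#3 0x1ea→b61/s5 MISS; vc=[24]
#4 0x104→b32/s0 L1-HIT; vc=[24]
#5 0xc0→b24/s0 VC-HIT; vc=[32]
#6 0xc1→b24/s0 L1-HIT; vc=[32]
#7 0x47→b8/s0 MISS; vc=[32,24]
#8 0xc2→b24/s0 VC-HIT; vc=[32,8]
#9 0x7d→b15/s7 MISS; vc=[32,8]
#10 0x100→b32/s0 VC-HIT; vc=[24,8]
#11 0x1ed→b61/s5 L1-HIT; vc=[24,8]
#12 0xc1→b24/s0 VC-HIT; vc=[32,8]
#13 0xc2→b24/s0 L1-HIT; vc=[32,8]
#14 0x1ed→b61/s5 L1-HIT; vc=[32,8]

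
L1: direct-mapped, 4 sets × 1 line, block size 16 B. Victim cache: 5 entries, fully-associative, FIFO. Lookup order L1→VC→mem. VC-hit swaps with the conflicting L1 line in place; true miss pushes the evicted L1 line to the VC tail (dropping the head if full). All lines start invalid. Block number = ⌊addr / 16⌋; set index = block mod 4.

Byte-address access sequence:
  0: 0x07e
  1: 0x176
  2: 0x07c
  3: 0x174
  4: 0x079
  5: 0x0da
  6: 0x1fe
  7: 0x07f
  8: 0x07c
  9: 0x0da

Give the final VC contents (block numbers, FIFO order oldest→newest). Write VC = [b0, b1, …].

VC = [23, 31]

#0 0x7e→b7/s3 MISS; vc=[]
#1 0x176→b23/s3 MISS; vc=[7]
#2 0x7c→b7/s3 VC-HIT; vc=[23]
#3 0x174→b23/s3 VC-HIT; vc=[7]
#4 0x79→b7/s3 VC-HIT; vc=[23]
#5 0xda→b13/s1 MISS; vc=[23]
#6 0x1fe→b31/s3 MISS; vc=[23,7]
#7 0x7f→b7/s3 VC-HIT; vc=[23,31]
#8 0x7c→b7/s3 L1-HIT; vc=[23,31]
#9 0xda→b13/s1 L1-HIT; vc=[23,31]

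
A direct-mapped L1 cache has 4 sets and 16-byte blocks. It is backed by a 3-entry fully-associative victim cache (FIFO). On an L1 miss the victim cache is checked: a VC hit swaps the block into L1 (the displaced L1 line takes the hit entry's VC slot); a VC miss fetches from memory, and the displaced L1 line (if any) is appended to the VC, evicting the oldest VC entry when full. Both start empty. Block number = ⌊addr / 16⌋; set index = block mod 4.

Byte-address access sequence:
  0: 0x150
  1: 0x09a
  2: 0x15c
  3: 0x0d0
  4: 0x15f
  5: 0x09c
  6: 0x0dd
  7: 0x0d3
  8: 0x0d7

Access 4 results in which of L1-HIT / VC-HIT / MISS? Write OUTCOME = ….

OUTCOME = VC-HIT

  [0] addr=0x150 blk=21 s=1: MISS | VC []
  [1] addr=0x9a blk=9 s=1: MISS | VC [21]
  [2] addr=0x15c blk=21 s=1: VC-HIT | VC [9]
  [3] addr=0xd0 blk=13 s=1: MISS | VC [9, 21]
  [4] addr=0x15f blk=21 s=1: VC-HIT | VC [9, 13]
  [5] addr=0x9c blk=9 s=1: VC-HIT | VC [21, 13]
  [6] addr=0xdd blk=13 s=1: VC-HIT | VC [21, 9]
  [7] addr=0xd3 blk=13 s=1: L1-HIT | VC [21, 9]
  [8] addr=0xd7 blk=13 s=1: L1-HIT | VC [21, 9]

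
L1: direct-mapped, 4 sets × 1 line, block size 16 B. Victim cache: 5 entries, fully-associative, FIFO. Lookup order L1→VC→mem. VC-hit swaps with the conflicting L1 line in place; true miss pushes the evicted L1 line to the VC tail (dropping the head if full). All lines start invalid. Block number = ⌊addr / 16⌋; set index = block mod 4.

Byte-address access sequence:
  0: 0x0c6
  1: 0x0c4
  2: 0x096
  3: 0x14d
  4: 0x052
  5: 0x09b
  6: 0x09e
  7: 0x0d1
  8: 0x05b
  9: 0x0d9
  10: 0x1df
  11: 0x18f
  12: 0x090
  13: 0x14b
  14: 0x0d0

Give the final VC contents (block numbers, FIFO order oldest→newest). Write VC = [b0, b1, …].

VC = [12, 5, 29, 9, 24]

0: 0xc6 (blk 12, set 0) → MISS  vc=[]
1: 0xc4 (blk 12, set 0) → L1-HIT  vc=[]
2: 0x96 (blk 9, set 1) → MISS  vc=[]
3: 0x14d (blk 20, set 0) → MISS  vc=[12]
4: 0x52 (blk 5, set 1) → MISS  vc=[12, 9]
5: 0x9b (blk 9, set 1) → VC-HIT  vc=[12, 5]
6: 0x9e (blk 9, set 1) → L1-HIT  vc=[12, 5]
7: 0xd1 (blk 13, set 1) → MISS  vc=[12, 5, 9]
8: 0x5b (blk 5, set 1) → VC-HIT  vc=[12, 13, 9]
9: 0xd9 (blk 13, set 1) → VC-HIT  vc=[12, 5, 9]
10: 0x1df (blk 29, set 1) → MISS  vc=[12, 5, 9, 13]
11: 0x18f (blk 24, set 0) → MISS  vc=[12, 5, 9, 13, 20]
12: 0x90 (blk 9, set 1) → VC-HIT  vc=[12, 5, 29, 13, 20]
13: 0x14b (blk 20, set 0) → VC-HIT  vc=[12, 5, 29, 13, 24]
14: 0xd0 (blk 13, set 1) → VC-HIT  vc=[12, 5, 29, 9, 24]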